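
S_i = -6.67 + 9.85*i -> [-6.67, 3.18, 13.03, 22.88, 32.73]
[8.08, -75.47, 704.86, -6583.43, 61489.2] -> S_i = 8.08*(-9.34)^i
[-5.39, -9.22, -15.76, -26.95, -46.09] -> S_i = -5.39*1.71^i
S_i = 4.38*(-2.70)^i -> [4.38, -11.83, 31.93, -86.21, 232.77]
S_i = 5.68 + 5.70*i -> [5.68, 11.38, 17.08, 22.78, 28.48]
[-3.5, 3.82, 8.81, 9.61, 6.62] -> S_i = Random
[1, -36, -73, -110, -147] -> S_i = 1 + -37*i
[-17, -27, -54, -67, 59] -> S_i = Random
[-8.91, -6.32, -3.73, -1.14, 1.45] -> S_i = -8.91 + 2.59*i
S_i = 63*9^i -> [63, 567, 5103, 45927, 413343]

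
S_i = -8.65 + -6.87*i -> [-8.65, -15.52, -22.39, -29.26, -36.13]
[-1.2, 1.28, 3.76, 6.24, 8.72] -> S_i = -1.20 + 2.48*i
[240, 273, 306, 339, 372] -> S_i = 240 + 33*i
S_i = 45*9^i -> [45, 405, 3645, 32805, 295245]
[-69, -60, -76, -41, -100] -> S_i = Random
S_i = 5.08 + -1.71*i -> [5.08, 3.37, 1.66, -0.05, -1.76]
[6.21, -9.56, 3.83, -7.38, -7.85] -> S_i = Random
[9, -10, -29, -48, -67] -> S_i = 9 + -19*i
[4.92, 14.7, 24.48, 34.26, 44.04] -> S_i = 4.92 + 9.78*i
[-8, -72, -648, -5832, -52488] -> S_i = -8*9^i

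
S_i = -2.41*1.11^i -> [-2.41, -2.68, -2.97, -3.3, -3.66]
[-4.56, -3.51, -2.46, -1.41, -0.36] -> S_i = -4.56 + 1.05*i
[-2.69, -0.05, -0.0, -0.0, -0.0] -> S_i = -2.69*0.02^i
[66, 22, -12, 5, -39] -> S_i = Random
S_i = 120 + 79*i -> [120, 199, 278, 357, 436]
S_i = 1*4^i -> [1, 4, 16, 64, 256]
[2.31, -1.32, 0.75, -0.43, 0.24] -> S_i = 2.31*(-0.57)^i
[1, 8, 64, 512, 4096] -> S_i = 1*8^i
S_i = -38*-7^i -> [-38, 266, -1862, 13034, -91238]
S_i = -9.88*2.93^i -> [-9.88, -28.95, -84.82, -248.52, -728.16]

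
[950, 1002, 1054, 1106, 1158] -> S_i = 950 + 52*i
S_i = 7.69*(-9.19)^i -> [7.69, -70.67, 649.47, -5968.61, 54851.48]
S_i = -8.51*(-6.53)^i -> [-8.51, 55.57, -362.87, 2369.57, -15473.28]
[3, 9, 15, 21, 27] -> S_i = 3 + 6*i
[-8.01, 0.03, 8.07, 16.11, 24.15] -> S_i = -8.01 + 8.04*i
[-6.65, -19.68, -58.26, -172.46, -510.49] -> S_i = -6.65*2.96^i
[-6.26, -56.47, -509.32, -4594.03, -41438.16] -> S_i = -6.26*9.02^i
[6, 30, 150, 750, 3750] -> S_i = 6*5^i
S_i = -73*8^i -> [-73, -584, -4672, -37376, -299008]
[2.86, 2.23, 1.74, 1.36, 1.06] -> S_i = 2.86*0.78^i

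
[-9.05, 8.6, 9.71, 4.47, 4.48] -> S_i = Random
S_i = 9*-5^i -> [9, -45, 225, -1125, 5625]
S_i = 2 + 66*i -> [2, 68, 134, 200, 266]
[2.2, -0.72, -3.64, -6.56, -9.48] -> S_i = 2.20 + -2.92*i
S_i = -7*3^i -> [-7, -21, -63, -189, -567]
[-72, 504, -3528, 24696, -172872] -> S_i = -72*-7^i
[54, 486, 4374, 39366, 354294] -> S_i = 54*9^i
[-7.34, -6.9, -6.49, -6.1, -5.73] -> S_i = -7.34*0.94^i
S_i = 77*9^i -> [77, 693, 6237, 56133, 505197]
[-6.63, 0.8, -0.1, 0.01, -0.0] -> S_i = -6.63*(-0.12)^i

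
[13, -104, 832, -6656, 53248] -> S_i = 13*-8^i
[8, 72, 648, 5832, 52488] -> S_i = 8*9^i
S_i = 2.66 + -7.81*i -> [2.66, -5.15, -12.96, -20.77, -28.58]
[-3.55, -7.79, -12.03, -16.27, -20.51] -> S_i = -3.55 + -4.24*i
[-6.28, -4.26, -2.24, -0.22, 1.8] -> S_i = -6.28 + 2.02*i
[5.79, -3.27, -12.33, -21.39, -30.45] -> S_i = 5.79 + -9.06*i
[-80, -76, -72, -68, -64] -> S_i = -80 + 4*i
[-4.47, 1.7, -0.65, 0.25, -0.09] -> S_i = -4.47*(-0.38)^i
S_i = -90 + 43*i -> [-90, -47, -4, 39, 82]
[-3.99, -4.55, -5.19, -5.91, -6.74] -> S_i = -3.99*1.14^i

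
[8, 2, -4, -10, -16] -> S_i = 8 + -6*i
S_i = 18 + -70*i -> [18, -52, -122, -192, -262]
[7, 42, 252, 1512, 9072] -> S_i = 7*6^i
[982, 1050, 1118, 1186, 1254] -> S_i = 982 + 68*i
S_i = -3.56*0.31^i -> [-3.56, -1.1, -0.34, -0.11, -0.03]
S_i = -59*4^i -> [-59, -236, -944, -3776, -15104]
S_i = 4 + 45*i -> [4, 49, 94, 139, 184]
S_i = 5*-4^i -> [5, -20, 80, -320, 1280]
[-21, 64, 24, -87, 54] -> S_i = Random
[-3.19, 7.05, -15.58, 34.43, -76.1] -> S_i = -3.19*(-2.21)^i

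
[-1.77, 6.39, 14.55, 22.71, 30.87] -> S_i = -1.77 + 8.16*i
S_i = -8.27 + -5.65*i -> [-8.27, -13.92, -19.57, -25.22, -30.87]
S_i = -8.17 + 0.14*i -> [-8.17, -8.03, -7.89, -7.75, -7.61]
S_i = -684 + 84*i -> [-684, -600, -516, -432, -348]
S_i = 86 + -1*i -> [86, 85, 84, 83, 82]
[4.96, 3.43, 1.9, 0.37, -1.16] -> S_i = 4.96 + -1.53*i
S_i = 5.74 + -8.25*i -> [5.74, -2.51, -10.76, -19.01, -27.26]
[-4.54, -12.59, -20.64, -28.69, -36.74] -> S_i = -4.54 + -8.05*i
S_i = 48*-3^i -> [48, -144, 432, -1296, 3888]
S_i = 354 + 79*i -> [354, 433, 512, 591, 670]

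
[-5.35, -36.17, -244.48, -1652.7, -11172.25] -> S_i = -5.35*6.76^i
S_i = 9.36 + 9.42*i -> [9.36, 18.78, 28.2, 37.62, 47.04]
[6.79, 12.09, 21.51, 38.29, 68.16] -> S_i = 6.79*1.78^i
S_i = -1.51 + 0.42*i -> [-1.51, -1.09, -0.67, -0.25, 0.17]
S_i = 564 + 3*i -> [564, 567, 570, 573, 576]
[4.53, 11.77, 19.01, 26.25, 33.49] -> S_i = 4.53 + 7.24*i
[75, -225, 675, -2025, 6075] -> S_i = 75*-3^i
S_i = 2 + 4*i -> [2, 6, 10, 14, 18]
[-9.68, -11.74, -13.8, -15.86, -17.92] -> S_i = -9.68 + -2.06*i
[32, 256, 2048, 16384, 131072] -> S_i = 32*8^i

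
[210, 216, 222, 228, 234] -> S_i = 210 + 6*i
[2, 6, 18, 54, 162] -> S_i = 2*3^i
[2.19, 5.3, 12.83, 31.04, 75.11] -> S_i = 2.19*2.42^i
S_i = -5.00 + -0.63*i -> [-5.0, -5.63, -6.26, -6.89, -7.52]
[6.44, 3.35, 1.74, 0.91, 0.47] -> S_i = 6.44*0.52^i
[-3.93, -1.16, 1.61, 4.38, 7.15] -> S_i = -3.93 + 2.77*i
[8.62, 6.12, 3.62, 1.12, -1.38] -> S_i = 8.62 + -2.50*i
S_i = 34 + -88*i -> [34, -54, -142, -230, -318]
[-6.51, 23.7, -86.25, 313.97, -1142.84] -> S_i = -6.51*(-3.64)^i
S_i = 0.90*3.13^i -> [0.9, 2.82, 8.82, 27.6, 86.38]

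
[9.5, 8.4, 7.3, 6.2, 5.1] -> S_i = 9.50 + -1.10*i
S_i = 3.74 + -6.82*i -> [3.74, -3.08, -9.9, -16.72, -23.54]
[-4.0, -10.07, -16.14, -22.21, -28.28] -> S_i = -4.00 + -6.07*i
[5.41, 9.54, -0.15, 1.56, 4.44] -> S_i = Random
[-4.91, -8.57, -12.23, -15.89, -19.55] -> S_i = -4.91 + -3.66*i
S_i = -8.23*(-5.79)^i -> [-8.23, 47.65, -275.9, 1597.48, -9249.41]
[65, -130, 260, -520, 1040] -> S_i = 65*-2^i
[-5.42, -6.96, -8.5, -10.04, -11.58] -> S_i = -5.42 + -1.54*i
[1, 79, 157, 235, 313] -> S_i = 1 + 78*i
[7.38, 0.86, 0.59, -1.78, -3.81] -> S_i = Random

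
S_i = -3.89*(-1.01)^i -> [-3.89, 3.93, -3.97, 4.01, -4.05]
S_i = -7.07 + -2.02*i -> [-7.07, -9.09, -11.11, -13.13, -15.15]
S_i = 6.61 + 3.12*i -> [6.61, 9.73, 12.85, 15.97, 19.09]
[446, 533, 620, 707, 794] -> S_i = 446 + 87*i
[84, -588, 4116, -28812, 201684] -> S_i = 84*-7^i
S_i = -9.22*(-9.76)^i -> [-9.22, 89.99, -878.28, 8571.96, -83662.38]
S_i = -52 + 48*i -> [-52, -4, 44, 92, 140]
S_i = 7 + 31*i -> [7, 38, 69, 100, 131]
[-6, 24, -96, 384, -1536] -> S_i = -6*-4^i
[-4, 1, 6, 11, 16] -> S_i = -4 + 5*i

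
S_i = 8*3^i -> [8, 24, 72, 216, 648]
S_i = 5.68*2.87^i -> [5.68, 16.3, 46.79, 134.27, 385.37]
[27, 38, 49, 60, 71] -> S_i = 27 + 11*i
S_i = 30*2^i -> [30, 60, 120, 240, 480]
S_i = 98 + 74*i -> [98, 172, 246, 320, 394]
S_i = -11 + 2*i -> [-11, -9, -7, -5, -3]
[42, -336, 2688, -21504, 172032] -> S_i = 42*-8^i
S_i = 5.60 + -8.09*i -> [5.6, -2.49, -10.58, -18.67, -26.76]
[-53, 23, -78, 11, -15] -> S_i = Random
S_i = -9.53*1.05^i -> [-9.53, -10.01, -10.51, -11.03, -11.58]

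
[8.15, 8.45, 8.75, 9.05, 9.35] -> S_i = 8.15 + 0.30*i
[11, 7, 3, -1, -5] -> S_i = 11 + -4*i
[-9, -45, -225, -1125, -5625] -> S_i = -9*5^i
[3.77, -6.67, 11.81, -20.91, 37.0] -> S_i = 3.77*(-1.77)^i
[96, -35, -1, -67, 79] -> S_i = Random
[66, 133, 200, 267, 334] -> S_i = 66 + 67*i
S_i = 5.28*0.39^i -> [5.28, 2.06, 0.8, 0.31, 0.12]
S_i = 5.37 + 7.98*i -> [5.37, 13.35, 21.33, 29.31, 37.29]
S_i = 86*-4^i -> [86, -344, 1376, -5504, 22016]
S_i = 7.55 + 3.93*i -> [7.55, 11.48, 15.41, 19.34, 23.27]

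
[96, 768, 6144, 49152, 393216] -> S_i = 96*8^i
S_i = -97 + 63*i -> [-97, -34, 29, 92, 155]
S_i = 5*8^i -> [5, 40, 320, 2560, 20480]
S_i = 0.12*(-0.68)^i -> [0.12, -0.08, 0.06, -0.04, 0.03]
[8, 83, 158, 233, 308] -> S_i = 8 + 75*i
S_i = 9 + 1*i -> [9, 10, 11, 12, 13]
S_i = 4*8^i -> [4, 32, 256, 2048, 16384]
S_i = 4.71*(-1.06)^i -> [4.71, -4.99, 5.29, -5.61, 5.95]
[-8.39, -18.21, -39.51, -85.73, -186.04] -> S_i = -8.39*2.17^i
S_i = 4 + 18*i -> [4, 22, 40, 58, 76]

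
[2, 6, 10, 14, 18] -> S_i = 2 + 4*i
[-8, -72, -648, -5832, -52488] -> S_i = -8*9^i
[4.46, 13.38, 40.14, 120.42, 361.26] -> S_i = 4.46*3.00^i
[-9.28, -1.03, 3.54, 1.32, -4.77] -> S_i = Random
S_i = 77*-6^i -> [77, -462, 2772, -16632, 99792]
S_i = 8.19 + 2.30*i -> [8.19, 10.49, 12.79, 15.09, 17.39]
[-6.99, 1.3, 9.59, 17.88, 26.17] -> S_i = -6.99 + 8.29*i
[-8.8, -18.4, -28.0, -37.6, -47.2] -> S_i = -8.80 + -9.60*i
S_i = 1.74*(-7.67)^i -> [1.74, -13.35, 102.36, -785.12, 6021.86]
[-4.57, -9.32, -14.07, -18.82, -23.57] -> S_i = -4.57 + -4.75*i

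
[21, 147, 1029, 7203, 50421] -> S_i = 21*7^i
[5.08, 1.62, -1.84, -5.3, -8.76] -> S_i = 5.08 + -3.46*i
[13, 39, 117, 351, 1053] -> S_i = 13*3^i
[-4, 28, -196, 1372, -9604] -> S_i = -4*-7^i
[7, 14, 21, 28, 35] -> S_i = 7 + 7*i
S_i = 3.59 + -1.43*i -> [3.59, 2.16, 0.73, -0.7, -2.13]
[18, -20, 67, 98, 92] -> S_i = Random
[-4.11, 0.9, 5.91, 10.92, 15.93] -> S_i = -4.11 + 5.01*i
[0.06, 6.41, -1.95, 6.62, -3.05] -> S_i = Random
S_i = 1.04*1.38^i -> [1.04, 1.44, 1.98, 2.73, 3.77]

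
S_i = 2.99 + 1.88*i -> [2.99, 4.87, 6.75, 8.63, 10.51]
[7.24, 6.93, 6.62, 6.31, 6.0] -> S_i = 7.24 + -0.31*i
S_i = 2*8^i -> [2, 16, 128, 1024, 8192]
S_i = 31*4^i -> [31, 124, 496, 1984, 7936]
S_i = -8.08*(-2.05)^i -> [-8.08, 16.56, -33.96, 69.61, -142.7]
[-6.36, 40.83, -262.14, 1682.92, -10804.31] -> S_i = -6.36*(-6.42)^i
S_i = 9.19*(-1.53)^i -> [9.19, -14.06, 21.51, -32.91, 50.36]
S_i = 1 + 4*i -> [1, 5, 9, 13, 17]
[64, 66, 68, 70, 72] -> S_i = 64 + 2*i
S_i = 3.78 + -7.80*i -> [3.78, -4.02, -11.82, -19.62, -27.42]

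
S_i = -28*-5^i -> [-28, 140, -700, 3500, -17500]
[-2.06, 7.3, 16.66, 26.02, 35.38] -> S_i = -2.06 + 9.36*i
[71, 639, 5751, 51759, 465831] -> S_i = 71*9^i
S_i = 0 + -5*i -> [0, -5, -10, -15, -20]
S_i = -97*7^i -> [-97, -679, -4753, -33271, -232897]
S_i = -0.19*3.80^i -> [-0.19, -0.72, -2.74, -10.43, -39.62]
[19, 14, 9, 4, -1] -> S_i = 19 + -5*i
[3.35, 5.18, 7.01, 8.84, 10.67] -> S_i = 3.35 + 1.83*i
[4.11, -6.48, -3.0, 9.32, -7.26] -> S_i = Random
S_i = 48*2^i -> [48, 96, 192, 384, 768]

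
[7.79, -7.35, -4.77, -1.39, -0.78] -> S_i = Random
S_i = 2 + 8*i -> [2, 10, 18, 26, 34]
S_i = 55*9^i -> [55, 495, 4455, 40095, 360855]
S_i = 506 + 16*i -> [506, 522, 538, 554, 570]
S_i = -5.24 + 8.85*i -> [-5.24, 3.61, 12.46, 21.31, 30.16]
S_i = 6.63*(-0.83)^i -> [6.63, -5.5, 4.57, -3.79, 3.15]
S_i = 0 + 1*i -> [0, 1, 2, 3, 4]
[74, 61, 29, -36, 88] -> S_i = Random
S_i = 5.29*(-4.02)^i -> [5.29, -21.27, 85.49, -343.66, 1381.53]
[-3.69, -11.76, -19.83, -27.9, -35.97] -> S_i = -3.69 + -8.07*i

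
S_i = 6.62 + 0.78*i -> [6.62, 7.4, 8.18, 8.96, 9.74]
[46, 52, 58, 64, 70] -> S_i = 46 + 6*i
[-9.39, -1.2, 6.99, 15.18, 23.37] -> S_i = -9.39 + 8.19*i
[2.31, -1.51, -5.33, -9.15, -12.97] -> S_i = 2.31 + -3.82*i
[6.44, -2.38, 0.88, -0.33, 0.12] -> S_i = 6.44*(-0.37)^i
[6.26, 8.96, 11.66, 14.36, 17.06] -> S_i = 6.26 + 2.70*i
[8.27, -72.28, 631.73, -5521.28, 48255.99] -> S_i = 8.27*(-8.74)^i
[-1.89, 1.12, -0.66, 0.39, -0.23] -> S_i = -1.89*(-0.59)^i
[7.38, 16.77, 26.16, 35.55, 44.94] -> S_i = 7.38 + 9.39*i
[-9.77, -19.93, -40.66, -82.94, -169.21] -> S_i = -9.77*2.04^i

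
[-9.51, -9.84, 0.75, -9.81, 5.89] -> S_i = Random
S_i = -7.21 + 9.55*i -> [-7.21, 2.34, 11.89, 21.44, 30.99]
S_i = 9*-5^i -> [9, -45, 225, -1125, 5625]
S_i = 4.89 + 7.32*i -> [4.89, 12.21, 19.53, 26.85, 34.17]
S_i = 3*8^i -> [3, 24, 192, 1536, 12288]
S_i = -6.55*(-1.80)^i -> [-6.55, 11.79, -21.22, 38.2, -68.76]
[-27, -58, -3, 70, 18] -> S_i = Random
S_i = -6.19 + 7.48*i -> [-6.19, 1.29, 8.77, 16.25, 23.73]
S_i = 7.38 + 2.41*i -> [7.38, 9.79, 12.2, 14.61, 17.02]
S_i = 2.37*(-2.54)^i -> [2.37, -6.02, 15.29, -38.84, 98.65]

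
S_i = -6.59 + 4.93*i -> [-6.59, -1.66, 3.27, 8.2, 13.13]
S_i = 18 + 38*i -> [18, 56, 94, 132, 170]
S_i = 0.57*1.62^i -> [0.57, 0.92, 1.5, 2.42, 3.93]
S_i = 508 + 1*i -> [508, 509, 510, 511, 512]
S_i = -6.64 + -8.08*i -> [-6.64, -14.72, -22.8, -30.88, -38.96]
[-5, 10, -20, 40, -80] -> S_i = -5*-2^i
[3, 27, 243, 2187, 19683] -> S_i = 3*9^i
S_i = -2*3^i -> [-2, -6, -18, -54, -162]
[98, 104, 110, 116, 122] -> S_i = 98 + 6*i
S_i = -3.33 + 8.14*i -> [-3.33, 4.81, 12.95, 21.09, 29.23]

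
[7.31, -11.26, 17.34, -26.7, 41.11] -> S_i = 7.31*(-1.54)^i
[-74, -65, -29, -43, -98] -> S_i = Random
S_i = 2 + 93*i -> [2, 95, 188, 281, 374]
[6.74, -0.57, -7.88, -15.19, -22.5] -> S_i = 6.74 + -7.31*i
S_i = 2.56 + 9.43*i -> [2.56, 11.99, 21.42, 30.85, 40.28]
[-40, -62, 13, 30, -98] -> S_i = Random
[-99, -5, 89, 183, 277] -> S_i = -99 + 94*i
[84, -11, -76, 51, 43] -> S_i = Random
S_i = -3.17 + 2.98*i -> [-3.17, -0.19, 2.79, 5.77, 8.75]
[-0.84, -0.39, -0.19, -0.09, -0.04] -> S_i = -0.84*0.47^i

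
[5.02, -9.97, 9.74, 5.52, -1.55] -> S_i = Random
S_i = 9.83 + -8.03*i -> [9.83, 1.8, -6.23, -14.26, -22.29]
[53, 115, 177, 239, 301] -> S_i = 53 + 62*i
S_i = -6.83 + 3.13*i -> [-6.83, -3.7, -0.57, 2.56, 5.69]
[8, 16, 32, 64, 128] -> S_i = 8*2^i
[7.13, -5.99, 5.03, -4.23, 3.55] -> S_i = 7.13*(-0.84)^i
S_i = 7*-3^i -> [7, -21, 63, -189, 567]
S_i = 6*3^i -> [6, 18, 54, 162, 486]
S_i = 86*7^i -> [86, 602, 4214, 29498, 206486]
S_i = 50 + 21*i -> [50, 71, 92, 113, 134]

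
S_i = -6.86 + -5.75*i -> [-6.86, -12.61, -18.36, -24.11, -29.86]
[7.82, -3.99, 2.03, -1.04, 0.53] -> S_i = 7.82*(-0.51)^i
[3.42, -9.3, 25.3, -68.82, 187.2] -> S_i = 3.42*(-2.72)^i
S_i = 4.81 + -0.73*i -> [4.81, 4.08, 3.35, 2.62, 1.89]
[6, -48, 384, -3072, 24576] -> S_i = 6*-8^i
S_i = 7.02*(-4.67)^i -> [7.02, -32.78, 153.1, -714.97, 3338.91]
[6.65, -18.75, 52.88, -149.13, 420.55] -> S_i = 6.65*(-2.82)^i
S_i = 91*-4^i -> [91, -364, 1456, -5824, 23296]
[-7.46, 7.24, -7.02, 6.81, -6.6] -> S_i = -7.46*(-0.97)^i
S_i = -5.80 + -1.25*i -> [-5.8, -7.05, -8.3, -9.55, -10.8]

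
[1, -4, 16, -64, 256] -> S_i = 1*-4^i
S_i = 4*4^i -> [4, 16, 64, 256, 1024]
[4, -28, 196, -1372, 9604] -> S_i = 4*-7^i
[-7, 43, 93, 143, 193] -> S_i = -7 + 50*i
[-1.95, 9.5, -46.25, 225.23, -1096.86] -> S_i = -1.95*(-4.87)^i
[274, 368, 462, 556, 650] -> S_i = 274 + 94*i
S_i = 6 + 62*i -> [6, 68, 130, 192, 254]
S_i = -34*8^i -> [-34, -272, -2176, -17408, -139264]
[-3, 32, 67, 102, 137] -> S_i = -3 + 35*i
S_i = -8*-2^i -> [-8, 16, -32, 64, -128]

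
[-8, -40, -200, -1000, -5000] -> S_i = -8*5^i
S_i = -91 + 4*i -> [-91, -87, -83, -79, -75]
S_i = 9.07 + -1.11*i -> [9.07, 7.96, 6.85, 5.74, 4.63]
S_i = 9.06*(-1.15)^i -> [9.06, -10.42, 11.98, -13.78, 15.85]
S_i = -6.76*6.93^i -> [-6.76, -46.85, -324.65, -2249.81, -15591.2]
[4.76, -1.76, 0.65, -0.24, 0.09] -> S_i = 4.76*(-0.37)^i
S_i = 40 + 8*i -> [40, 48, 56, 64, 72]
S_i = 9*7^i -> [9, 63, 441, 3087, 21609]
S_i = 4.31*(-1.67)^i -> [4.31, -7.2, 12.02, -20.07, 33.52]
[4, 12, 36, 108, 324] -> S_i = 4*3^i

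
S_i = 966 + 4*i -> [966, 970, 974, 978, 982]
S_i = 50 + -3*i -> [50, 47, 44, 41, 38]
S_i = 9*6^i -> [9, 54, 324, 1944, 11664]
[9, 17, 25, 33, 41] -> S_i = 9 + 8*i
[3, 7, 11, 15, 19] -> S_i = 3 + 4*i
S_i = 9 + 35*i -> [9, 44, 79, 114, 149]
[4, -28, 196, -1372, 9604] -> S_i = 4*-7^i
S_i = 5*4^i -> [5, 20, 80, 320, 1280]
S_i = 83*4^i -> [83, 332, 1328, 5312, 21248]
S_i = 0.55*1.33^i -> [0.55, 0.73, 0.97, 1.29, 1.72]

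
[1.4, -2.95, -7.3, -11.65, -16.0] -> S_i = 1.40 + -4.35*i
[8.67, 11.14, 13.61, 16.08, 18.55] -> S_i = 8.67 + 2.47*i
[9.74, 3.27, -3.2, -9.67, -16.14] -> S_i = 9.74 + -6.47*i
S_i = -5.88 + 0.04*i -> [-5.88, -5.84, -5.8, -5.76, -5.72]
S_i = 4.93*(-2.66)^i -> [4.93, -13.11, 34.88, -92.79, 246.82]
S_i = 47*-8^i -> [47, -376, 3008, -24064, 192512]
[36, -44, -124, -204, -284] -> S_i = 36 + -80*i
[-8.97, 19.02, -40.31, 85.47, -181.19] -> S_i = -8.97*(-2.12)^i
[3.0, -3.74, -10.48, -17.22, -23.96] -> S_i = 3.00 + -6.74*i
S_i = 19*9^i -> [19, 171, 1539, 13851, 124659]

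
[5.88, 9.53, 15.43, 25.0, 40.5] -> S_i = 5.88*1.62^i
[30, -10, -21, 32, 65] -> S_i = Random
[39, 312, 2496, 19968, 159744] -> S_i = 39*8^i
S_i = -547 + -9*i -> [-547, -556, -565, -574, -583]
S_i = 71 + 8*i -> [71, 79, 87, 95, 103]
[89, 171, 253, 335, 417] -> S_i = 89 + 82*i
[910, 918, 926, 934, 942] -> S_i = 910 + 8*i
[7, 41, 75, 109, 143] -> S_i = 7 + 34*i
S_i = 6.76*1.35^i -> [6.76, 9.13, 12.32, 16.63, 22.45]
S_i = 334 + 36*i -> [334, 370, 406, 442, 478]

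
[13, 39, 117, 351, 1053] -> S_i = 13*3^i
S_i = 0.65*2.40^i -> [0.65, 1.56, 3.74, 8.99, 21.57]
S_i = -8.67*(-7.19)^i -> [-8.67, 62.34, -448.21, 3222.6, -23170.46]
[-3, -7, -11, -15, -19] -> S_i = -3 + -4*i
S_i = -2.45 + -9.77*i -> [-2.45, -12.22, -21.99, -31.76, -41.53]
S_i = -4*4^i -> [-4, -16, -64, -256, -1024]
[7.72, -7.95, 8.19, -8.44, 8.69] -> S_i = 7.72*(-1.03)^i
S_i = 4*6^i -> [4, 24, 144, 864, 5184]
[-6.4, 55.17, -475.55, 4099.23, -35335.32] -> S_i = -6.40*(-8.62)^i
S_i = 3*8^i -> [3, 24, 192, 1536, 12288]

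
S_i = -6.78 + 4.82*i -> [-6.78, -1.96, 2.86, 7.68, 12.5]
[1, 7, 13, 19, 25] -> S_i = 1 + 6*i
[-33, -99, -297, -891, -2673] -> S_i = -33*3^i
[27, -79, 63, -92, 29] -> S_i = Random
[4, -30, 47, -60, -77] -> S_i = Random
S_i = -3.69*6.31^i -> [-3.69, -23.28, -146.92, -927.07, -5849.84]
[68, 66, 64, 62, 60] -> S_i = 68 + -2*i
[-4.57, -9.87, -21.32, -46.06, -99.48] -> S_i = -4.57*2.16^i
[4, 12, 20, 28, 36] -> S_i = 4 + 8*i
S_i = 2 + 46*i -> [2, 48, 94, 140, 186]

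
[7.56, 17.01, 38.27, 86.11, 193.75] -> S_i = 7.56*2.25^i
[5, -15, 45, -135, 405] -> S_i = 5*-3^i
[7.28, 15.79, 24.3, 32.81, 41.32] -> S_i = 7.28 + 8.51*i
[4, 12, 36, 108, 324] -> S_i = 4*3^i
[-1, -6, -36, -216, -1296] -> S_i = -1*6^i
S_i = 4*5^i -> [4, 20, 100, 500, 2500]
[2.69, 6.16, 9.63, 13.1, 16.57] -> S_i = 2.69 + 3.47*i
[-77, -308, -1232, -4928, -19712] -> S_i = -77*4^i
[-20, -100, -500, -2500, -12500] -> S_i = -20*5^i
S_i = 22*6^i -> [22, 132, 792, 4752, 28512]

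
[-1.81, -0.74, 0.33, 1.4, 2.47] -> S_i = -1.81 + 1.07*i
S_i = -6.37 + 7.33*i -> [-6.37, 0.96, 8.29, 15.62, 22.95]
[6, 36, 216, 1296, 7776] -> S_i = 6*6^i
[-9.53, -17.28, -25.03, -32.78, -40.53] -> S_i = -9.53 + -7.75*i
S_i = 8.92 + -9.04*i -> [8.92, -0.12, -9.16, -18.2, -27.24]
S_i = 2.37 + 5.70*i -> [2.37, 8.07, 13.77, 19.47, 25.17]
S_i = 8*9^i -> [8, 72, 648, 5832, 52488]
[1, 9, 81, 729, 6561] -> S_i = 1*9^i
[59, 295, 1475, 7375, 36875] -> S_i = 59*5^i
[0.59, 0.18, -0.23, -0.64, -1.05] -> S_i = 0.59 + -0.41*i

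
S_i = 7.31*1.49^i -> [7.31, 10.89, 16.23, 24.18, 36.03]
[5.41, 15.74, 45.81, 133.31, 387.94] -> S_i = 5.41*2.91^i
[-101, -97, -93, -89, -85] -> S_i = -101 + 4*i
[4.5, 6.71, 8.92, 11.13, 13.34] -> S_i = 4.50 + 2.21*i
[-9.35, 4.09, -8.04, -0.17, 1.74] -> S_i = Random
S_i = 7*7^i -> [7, 49, 343, 2401, 16807]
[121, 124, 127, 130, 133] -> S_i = 121 + 3*i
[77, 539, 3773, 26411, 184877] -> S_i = 77*7^i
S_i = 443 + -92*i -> [443, 351, 259, 167, 75]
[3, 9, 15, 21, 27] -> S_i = 3 + 6*i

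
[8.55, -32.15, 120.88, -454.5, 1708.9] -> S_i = 8.55*(-3.76)^i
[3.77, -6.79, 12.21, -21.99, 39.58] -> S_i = 3.77*(-1.80)^i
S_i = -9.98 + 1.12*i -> [-9.98, -8.86, -7.74, -6.62, -5.5]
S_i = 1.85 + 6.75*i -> [1.85, 8.6, 15.35, 22.1, 28.85]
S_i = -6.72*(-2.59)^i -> [-6.72, 17.4, -45.08, 116.75, -302.39]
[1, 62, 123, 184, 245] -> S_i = 1 + 61*i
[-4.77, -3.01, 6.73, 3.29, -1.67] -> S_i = Random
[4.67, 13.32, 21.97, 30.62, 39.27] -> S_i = 4.67 + 8.65*i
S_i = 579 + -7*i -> [579, 572, 565, 558, 551]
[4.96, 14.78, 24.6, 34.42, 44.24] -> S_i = 4.96 + 9.82*i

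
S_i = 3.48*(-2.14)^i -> [3.48, -7.45, 15.94, -34.11, 72.99]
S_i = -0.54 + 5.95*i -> [-0.54, 5.41, 11.36, 17.31, 23.26]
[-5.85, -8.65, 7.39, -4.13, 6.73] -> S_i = Random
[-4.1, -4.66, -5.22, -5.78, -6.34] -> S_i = -4.10 + -0.56*i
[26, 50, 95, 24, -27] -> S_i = Random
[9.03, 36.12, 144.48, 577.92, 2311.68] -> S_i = 9.03*4.00^i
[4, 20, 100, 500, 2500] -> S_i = 4*5^i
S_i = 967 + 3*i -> [967, 970, 973, 976, 979]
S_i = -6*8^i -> [-6, -48, -384, -3072, -24576]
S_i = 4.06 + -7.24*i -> [4.06, -3.18, -10.42, -17.66, -24.9]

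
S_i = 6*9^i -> [6, 54, 486, 4374, 39366]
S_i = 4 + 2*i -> [4, 6, 8, 10, 12]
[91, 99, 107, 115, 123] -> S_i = 91 + 8*i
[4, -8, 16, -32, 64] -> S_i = 4*-2^i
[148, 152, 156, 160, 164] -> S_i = 148 + 4*i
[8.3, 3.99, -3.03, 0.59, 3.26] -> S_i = Random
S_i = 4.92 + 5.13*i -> [4.92, 10.05, 15.18, 20.31, 25.44]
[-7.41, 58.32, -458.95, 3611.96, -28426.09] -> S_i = -7.41*(-7.87)^i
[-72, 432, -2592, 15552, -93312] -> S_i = -72*-6^i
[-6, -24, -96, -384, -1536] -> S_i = -6*4^i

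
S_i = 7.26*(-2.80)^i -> [7.26, -20.33, 56.92, -159.37, 446.24]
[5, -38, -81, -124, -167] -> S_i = 5 + -43*i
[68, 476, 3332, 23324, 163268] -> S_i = 68*7^i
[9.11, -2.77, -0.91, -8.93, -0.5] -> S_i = Random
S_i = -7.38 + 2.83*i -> [-7.38, -4.55, -1.72, 1.11, 3.94]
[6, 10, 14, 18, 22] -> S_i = 6 + 4*i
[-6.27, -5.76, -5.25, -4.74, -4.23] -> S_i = -6.27 + 0.51*i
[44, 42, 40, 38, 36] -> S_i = 44 + -2*i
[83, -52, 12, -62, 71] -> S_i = Random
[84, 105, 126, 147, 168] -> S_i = 84 + 21*i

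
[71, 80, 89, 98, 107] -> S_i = 71 + 9*i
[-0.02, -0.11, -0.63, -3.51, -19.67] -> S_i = -0.02*5.60^i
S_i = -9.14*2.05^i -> [-9.14, -18.74, -38.41, -78.74, -161.42]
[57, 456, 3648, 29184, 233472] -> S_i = 57*8^i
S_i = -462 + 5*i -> [-462, -457, -452, -447, -442]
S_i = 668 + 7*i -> [668, 675, 682, 689, 696]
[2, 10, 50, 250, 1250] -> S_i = 2*5^i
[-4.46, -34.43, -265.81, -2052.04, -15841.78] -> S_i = -4.46*7.72^i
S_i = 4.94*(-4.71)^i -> [4.94, -23.27, 109.59, -516.17, 2431.14]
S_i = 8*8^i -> [8, 64, 512, 4096, 32768]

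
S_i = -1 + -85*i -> [-1, -86, -171, -256, -341]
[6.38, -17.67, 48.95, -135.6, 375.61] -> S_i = 6.38*(-2.77)^i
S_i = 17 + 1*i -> [17, 18, 19, 20, 21]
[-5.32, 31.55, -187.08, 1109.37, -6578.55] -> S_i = -5.32*(-5.93)^i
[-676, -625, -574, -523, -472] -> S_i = -676 + 51*i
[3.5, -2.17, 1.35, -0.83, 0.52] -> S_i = 3.50*(-0.62)^i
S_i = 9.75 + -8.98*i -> [9.75, 0.77, -8.21, -17.19, -26.17]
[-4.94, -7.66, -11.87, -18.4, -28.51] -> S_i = -4.94*1.55^i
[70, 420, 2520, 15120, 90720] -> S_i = 70*6^i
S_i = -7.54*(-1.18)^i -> [-7.54, 8.9, -10.5, 12.39, -14.62]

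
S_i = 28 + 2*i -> [28, 30, 32, 34, 36]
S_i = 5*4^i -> [5, 20, 80, 320, 1280]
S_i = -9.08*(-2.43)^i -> [-9.08, 22.06, -53.62, 130.29, -316.6]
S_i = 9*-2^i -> [9, -18, 36, -72, 144]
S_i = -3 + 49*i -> [-3, 46, 95, 144, 193]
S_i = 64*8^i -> [64, 512, 4096, 32768, 262144]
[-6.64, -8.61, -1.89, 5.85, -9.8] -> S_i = Random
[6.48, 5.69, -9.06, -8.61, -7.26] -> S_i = Random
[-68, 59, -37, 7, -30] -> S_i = Random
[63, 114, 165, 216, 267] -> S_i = 63 + 51*i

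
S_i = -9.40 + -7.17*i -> [-9.4, -16.57, -23.74, -30.91, -38.08]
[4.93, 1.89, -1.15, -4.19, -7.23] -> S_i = 4.93 + -3.04*i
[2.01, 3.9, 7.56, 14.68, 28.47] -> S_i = 2.01*1.94^i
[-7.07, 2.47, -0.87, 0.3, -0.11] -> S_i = -7.07*(-0.35)^i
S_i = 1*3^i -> [1, 3, 9, 27, 81]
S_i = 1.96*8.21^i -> [1.96, 16.09, 132.11, 1084.64, 8904.89]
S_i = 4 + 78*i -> [4, 82, 160, 238, 316]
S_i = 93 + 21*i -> [93, 114, 135, 156, 177]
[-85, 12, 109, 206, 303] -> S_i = -85 + 97*i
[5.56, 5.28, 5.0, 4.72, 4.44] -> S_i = 5.56 + -0.28*i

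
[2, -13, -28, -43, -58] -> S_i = 2 + -15*i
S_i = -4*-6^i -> [-4, 24, -144, 864, -5184]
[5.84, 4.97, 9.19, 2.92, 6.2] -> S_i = Random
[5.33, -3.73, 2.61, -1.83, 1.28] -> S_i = 5.33*(-0.70)^i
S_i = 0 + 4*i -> [0, 4, 8, 12, 16]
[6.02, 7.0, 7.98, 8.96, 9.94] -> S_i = 6.02 + 0.98*i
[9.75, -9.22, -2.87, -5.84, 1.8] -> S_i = Random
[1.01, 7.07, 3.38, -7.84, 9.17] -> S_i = Random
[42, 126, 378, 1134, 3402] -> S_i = 42*3^i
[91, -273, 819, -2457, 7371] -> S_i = 91*-3^i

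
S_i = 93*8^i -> [93, 744, 5952, 47616, 380928]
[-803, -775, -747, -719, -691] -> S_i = -803 + 28*i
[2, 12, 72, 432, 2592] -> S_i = 2*6^i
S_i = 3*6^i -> [3, 18, 108, 648, 3888]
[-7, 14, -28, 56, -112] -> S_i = -7*-2^i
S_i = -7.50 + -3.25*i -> [-7.5, -10.75, -14.0, -17.25, -20.5]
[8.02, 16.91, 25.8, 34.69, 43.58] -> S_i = 8.02 + 8.89*i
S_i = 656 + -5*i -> [656, 651, 646, 641, 636]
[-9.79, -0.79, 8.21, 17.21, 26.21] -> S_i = -9.79 + 9.00*i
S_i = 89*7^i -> [89, 623, 4361, 30527, 213689]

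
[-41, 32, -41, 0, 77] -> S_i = Random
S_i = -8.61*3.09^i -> [-8.61, -26.6, -82.21, -254.03, -784.94]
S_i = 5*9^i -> [5, 45, 405, 3645, 32805]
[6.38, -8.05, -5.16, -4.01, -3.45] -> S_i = Random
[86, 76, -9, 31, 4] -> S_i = Random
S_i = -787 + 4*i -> [-787, -783, -779, -775, -771]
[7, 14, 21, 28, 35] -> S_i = 7 + 7*i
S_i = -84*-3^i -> [-84, 252, -756, 2268, -6804]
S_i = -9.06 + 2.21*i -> [-9.06, -6.85, -4.64, -2.43, -0.22]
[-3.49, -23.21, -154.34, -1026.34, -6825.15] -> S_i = -3.49*6.65^i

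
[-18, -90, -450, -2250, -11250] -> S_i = -18*5^i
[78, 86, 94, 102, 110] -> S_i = 78 + 8*i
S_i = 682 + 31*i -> [682, 713, 744, 775, 806]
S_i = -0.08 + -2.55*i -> [-0.08, -2.63, -5.18, -7.73, -10.28]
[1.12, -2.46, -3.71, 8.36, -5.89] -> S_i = Random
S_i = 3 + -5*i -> [3, -2, -7, -12, -17]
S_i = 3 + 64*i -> [3, 67, 131, 195, 259]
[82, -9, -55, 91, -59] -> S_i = Random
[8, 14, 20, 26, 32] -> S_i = 8 + 6*i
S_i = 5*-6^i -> [5, -30, 180, -1080, 6480]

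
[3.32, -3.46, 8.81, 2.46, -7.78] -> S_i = Random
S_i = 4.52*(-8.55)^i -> [4.52, -38.65, 330.42, -2825.12, 24154.77]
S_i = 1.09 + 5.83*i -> [1.09, 6.92, 12.75, 18.58, 24.41]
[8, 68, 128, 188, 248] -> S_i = 8 + 60*i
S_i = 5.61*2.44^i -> [5.61, 13.69, 33.4, 81.5, 198.85]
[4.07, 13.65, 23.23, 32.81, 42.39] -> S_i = 4.07 + 9.58*i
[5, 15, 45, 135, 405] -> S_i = 5*3^i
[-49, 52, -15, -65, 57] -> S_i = Random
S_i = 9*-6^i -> [9, -54, 324, -1944, 11664]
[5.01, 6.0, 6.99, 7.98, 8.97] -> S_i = 5.01 + 0.99*i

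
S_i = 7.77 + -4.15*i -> [7.77, 3.62, -0.53, -4.68, -8.83]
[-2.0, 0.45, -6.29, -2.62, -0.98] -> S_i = Random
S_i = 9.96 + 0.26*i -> [9.96, 10.22, 10.48, 10.74, 11.0]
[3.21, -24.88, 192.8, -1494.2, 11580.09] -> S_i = 3.21*(-7.75)^i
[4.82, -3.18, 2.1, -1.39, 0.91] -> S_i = 4.82*(-0.66)^i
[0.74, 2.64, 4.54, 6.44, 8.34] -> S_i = 0.74 + 1.90*i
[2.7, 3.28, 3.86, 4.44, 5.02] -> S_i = 2.70 + 0.58*i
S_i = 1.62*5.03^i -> [1.62, 8.15, 40.99, 206.17, 1037.02]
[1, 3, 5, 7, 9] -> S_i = 1 + 2*i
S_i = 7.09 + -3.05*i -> [7.09, 4.04, 0.99, -2.06, -5.11]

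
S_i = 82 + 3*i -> [82, 85, 88, 91, 94]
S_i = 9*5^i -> [9, 45, 225, 1125, 5625]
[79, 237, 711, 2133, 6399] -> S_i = 79*3^i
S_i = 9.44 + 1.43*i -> [9.44, 10.87, 12.3, 13.73, 15.16]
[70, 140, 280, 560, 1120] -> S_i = 70*2^i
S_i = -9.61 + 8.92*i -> [-9.61, -0.69, 8.23, 17.15, 26.07]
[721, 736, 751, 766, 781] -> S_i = 721 + 15*i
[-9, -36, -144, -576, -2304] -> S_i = -9*4^i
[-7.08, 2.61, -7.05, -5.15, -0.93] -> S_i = Random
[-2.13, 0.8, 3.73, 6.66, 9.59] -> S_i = -2.13 + 2.93*i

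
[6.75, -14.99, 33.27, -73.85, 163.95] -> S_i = 6.75*(-2.22)^i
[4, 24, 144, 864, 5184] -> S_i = 4*6^i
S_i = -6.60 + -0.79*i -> [-6.6, -7.39, -8.18, -8.97, -9.76]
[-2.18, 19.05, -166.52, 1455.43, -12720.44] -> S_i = -2.18*(-8.74)^i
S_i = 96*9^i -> [96, 864, 7776, 69984, 629856]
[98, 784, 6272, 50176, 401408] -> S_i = 98*8^i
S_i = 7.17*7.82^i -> [7.17, 56.07, 438.46, 3428.78, 26813.05]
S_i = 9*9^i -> [9, 81, 729, 6561, 59049]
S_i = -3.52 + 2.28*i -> [-3.52, -1.24, 1.04, 3.32, 5.6]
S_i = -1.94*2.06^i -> [-1.94, -4.0, -8.23, -16.96, -34.94]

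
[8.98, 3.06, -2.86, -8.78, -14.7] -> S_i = 8.98 + -5.92*i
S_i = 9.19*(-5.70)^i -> [9.19, -52.38, 298.58, -1701.92, 9700.96]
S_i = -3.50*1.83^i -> [-3.5, -6.4, -11.72, -21.45, -39.25]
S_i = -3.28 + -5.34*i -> [-3.28, -8.62, -13.96, -19.3, -24.64]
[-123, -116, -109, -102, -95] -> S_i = -123 + 7*i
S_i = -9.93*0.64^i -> [-9.93, -6.36, -4.07, -2.6, -1.67]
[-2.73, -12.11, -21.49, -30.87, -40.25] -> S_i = -2.73 + -9.38*i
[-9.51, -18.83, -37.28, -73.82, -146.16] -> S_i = -9.51*1.98^i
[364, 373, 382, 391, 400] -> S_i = 364 + 9*i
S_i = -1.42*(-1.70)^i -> [-1.42, 2.41, -4.1, 6.98, -11.86]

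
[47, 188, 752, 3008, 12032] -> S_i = 47*4^i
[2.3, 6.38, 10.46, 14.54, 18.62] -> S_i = 2.30 + 4.08*i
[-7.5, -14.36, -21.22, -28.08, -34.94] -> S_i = -7.50 + -6.86*i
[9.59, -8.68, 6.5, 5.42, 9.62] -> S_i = Random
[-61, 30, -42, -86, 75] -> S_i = Random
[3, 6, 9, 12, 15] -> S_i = 3 + 3*i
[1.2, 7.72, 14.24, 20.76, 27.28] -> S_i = 1.20 + 6.52*i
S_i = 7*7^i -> [7, 49, 343, 2401, 16807]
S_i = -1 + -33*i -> [-1, -34, -67, -100, -133]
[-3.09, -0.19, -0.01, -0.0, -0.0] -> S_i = -3.09*0.06^i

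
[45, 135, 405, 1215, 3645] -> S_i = 45*3^i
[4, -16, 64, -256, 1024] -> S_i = 4*-4^i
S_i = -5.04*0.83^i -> [-5.04, -4.18, -3.47, -2.88, -2.39]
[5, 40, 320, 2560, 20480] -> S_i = 5*8^i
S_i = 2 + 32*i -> [2, 34, 66, 98, 130]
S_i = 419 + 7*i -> [419, 426, 433, 440, 447]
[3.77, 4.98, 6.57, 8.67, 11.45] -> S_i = 3.77*1.32^i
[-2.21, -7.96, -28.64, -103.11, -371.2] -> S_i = -2.21*3.60^i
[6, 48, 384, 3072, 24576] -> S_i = 6*8^i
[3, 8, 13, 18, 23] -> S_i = 3 + 5*i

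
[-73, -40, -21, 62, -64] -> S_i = Random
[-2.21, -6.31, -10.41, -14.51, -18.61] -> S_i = -2.21 + -4.10*i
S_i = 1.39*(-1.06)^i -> [1.39, -1.47, 1.56, -1.66, 1.75]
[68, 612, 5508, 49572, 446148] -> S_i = 68*9^i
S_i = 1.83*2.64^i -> [1.83, 4.83, 12.75, 33.67, 88.89]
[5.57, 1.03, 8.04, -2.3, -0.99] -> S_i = Random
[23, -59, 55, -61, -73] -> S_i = Random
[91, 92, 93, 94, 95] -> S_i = 91 + 1*i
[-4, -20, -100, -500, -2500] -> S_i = -4*5^i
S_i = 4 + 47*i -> [4, 51, 98, 145, 192]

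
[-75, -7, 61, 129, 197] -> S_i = -75 + 68*i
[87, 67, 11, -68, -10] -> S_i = Random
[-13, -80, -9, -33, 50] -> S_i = Random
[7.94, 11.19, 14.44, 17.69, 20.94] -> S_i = 7.94 + 3.25*i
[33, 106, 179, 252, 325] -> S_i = 33 + 73*i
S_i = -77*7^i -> [-77, -539, -3773, -26411, -184877]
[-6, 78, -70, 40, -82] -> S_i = Random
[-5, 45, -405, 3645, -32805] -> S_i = -5*-9^i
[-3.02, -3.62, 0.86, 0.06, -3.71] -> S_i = Random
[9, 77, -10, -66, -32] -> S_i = Random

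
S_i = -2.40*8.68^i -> [-2.4, -20.83, -180.82, -1569.53, -13623.55]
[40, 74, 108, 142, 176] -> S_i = 40 + 34*i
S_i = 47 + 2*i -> [47, 49, 51, 53, 55]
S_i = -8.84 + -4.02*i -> [-8.84, -12.86, -16.88, -20.9, -24.92]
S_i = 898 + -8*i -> [898, 890, 882, 874, 866]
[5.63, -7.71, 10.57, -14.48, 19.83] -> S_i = 5.63*(-1.37)^i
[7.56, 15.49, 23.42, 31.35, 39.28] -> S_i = 7.56 + 7.93*i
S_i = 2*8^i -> [2, 16, 128, 1024, 8192]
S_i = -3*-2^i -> [-3, 6, -12, 24, -48]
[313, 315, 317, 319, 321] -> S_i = 313 + 2*i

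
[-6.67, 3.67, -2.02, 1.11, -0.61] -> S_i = -6.67*(-0.55)^i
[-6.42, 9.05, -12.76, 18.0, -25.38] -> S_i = -6.42*(-1.41)^i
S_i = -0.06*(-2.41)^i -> [-0.06, 0.14, -0.35, 0.84, -2.02]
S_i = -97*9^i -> [-97, -873, -7857, -70713, -636417]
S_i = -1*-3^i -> [-1, 3, -9, 27, -81]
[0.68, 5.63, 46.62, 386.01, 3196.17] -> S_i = 0.68*8.28^i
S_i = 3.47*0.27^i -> [3.47, 0.94, 0.25, 0.07, 0.02]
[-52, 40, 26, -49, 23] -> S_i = Random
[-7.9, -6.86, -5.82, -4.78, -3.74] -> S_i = -7.90 + 1.04*i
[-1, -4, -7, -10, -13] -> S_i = -1 + -3*i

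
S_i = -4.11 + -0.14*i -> [-4.11, -4.25, -4.39, -4.53, -4.67]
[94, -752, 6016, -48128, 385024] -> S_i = 94*-8^i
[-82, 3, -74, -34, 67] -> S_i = Random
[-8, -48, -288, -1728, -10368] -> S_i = -8*6^i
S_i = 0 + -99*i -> [0, -99, -198, -297, -396]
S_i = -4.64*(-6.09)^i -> [-4.64, 28.26, -172.09, 1048.02, -6382.45]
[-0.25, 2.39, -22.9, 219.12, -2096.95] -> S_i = -0.25*(-9.57)^i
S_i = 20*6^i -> [20, 120, 720, 4320, 25920]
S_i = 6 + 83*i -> [6, 89, 172, 255, 338]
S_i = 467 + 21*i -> [467, 488, 509, 530, 551]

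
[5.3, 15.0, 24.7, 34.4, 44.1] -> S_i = 5.30 + 9.70*i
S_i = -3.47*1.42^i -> [-3.47, -4.93, -7.0, -9.94, -14.11]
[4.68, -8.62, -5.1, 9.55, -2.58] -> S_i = Random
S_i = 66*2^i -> [66, 132, 264, 528, 1056]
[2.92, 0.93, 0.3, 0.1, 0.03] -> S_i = 2.92*0.32^i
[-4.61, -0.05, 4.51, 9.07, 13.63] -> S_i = -4.61 + 4.56*i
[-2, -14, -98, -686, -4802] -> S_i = -2*7^i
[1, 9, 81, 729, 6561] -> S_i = 1*9^i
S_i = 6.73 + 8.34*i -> [6.73, 15.07, 23.41, 31.75, 40.09]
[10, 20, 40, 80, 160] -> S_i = 10*2^i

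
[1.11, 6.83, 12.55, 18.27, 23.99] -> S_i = 1.11 + 5.72*i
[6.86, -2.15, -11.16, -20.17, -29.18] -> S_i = 6.86 + -9.01*i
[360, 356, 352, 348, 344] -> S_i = 360 + -4*i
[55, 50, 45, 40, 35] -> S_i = 55 + -5*i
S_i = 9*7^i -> [9, 63, 441, 3087, 21609]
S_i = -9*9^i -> [-9, -81, -729, -6561, -59049]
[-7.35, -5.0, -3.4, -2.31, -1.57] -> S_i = -7.35*0.68^i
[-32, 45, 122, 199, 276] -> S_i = -32 + 77*i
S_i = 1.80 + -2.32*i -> [1.8, -0.52, -2.84, -5.16, -7.48]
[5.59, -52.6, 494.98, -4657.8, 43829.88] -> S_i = 5.59*(-9.41)^i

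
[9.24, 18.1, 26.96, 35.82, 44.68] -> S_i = 9.24 + 8.86*i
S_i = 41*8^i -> [41, 328, 2624, 20992, 167936]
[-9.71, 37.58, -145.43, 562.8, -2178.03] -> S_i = -9.71*(-3.87)^i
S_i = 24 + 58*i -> [24, 82, 140, 198, 256]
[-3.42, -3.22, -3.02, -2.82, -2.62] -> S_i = -3.42 + 0.20*i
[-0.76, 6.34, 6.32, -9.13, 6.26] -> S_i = Random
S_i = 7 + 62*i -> [7, 69, 131, 193, 255]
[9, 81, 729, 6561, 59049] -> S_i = 9*9^i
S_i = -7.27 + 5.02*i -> [-7.27, -2.25, 2.77, 7.79, 12.81]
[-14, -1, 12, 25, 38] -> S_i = -14 + 13*i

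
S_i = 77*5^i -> [77, 385, 1925, 9625, 48125]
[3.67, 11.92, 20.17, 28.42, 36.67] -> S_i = 3.67 + 8.25*i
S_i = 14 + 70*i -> [14, 84, 154, 224, 294]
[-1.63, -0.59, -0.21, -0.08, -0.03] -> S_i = -1.63*0.36^i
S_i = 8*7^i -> [8, 56, 392, 2744, 19208]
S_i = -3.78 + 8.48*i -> [-3.78, 4.7, 13.18, 21.66, 30.14]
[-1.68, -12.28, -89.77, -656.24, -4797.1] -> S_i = -1.68*7.31^i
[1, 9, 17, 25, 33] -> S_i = 1 + 8*i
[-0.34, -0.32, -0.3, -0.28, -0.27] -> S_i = -0.34*0.94^i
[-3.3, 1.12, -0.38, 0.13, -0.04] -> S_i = -3.30*(-0.34)^i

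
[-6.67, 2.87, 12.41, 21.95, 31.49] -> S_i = -6.67 + 9.54*i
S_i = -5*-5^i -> [-5, 25, -125, 625, -3125]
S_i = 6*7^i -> [6, 42, 294, 2058, 14406]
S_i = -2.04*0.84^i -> [-2.04, -1.71, -1.44, -1.21, -1.02]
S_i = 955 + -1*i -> [955, 954, 953, 952, 951]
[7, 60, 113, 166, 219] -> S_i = 7 + 53*i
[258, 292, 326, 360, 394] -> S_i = 258 + 34*i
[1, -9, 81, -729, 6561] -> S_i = 1*-9^i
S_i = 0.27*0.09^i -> [0.27, 0.02, 0.0, 0.0, 0.0]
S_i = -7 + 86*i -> [-7, 79, 165, 251, 337]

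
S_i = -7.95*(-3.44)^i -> [-7.95, 27.35, -94.08, 323.63, -1113.27]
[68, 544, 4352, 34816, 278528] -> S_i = 68*8^i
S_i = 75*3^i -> [75, 225, 675, 2025, 6075]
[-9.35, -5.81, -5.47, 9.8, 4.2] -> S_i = Random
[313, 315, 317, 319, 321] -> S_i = 313 + 2*i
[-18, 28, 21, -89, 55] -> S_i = Random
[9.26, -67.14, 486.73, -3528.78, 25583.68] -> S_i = 9.26*(-7.25)^i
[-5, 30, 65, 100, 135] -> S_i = -5 + 35*i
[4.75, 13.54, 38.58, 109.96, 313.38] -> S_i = 4.75*2.85^i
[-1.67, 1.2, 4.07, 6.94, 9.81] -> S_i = -1.67 + 2.87*i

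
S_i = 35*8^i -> [35, 280, 2240, 17920, 143360]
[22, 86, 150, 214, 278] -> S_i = 22 + 64*i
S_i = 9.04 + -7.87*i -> [9.04, 1.17, -6.7, -14.57, -22.44]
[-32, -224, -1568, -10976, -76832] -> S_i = -32*7^i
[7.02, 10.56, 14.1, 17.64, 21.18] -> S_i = 7.02 + 3.54*i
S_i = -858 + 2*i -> [-858, -856, -854, -852, -850]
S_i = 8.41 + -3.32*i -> [8.41, 5.09, 1.77, -1.55, -4.87]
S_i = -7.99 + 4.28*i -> [-7.99, -3.71, 0.57, 4.85, 9.13]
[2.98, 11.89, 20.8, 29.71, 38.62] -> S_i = 2.98 + 8.91*i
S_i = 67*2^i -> [67, 134, 268, 536, 1072]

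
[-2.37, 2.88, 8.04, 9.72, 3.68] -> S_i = Random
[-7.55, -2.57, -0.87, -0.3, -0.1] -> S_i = -7.55*0.34^i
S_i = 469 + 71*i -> [469, 540, 611, 682, 753]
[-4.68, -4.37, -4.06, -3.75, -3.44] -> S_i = -4.68 + 0.31*i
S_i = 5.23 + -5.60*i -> [5.23, -0.37, -5.97, -11.57, -17.17]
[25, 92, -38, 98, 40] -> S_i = Random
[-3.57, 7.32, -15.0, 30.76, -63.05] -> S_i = -3.57*(-2.05)^i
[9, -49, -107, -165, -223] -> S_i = 9 + -58*i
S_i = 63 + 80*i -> [63, 143, 223, 303, 383]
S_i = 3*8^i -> [3, 24, 192, 1536, 12288]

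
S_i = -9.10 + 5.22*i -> [-9.1, -3.88, 1.34, 6.56, 11.78]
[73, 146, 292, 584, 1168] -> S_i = 73*2^i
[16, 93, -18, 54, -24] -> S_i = Random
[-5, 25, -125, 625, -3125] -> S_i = -5*-5^i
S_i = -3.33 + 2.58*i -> [-3.33, -0.75, 1.83, 4.41, 6.99]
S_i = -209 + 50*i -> [-209, -159, -109, -59, -9]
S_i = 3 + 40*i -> [3, 43, 83, 123, 163]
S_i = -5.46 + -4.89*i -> [-5.46, -10.35, -15.24, -20.13, -25.02]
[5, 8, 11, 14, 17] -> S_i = 5 + 3*i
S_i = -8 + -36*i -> [-8, -44, -80, -116, -152]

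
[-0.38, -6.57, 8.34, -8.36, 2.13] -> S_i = Random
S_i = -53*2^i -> [-53, -106, -212, -424, -848]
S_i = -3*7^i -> [-3, -21, -147, -1029, -7203]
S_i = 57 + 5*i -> [57, 62, 67, 72, 77]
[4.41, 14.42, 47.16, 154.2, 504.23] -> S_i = 4.41*3.27^i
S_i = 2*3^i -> [2, 6, 18, 54, 162]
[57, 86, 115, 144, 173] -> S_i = 57 + 29*i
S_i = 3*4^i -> [3, 12, 48, 192, 768]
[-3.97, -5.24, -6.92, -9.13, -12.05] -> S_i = -3.97*1.32^i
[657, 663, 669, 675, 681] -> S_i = 657 + 6*i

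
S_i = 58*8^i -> [58, 464, 3712, 29696, 237568]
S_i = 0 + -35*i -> [0, -35, -70, -105, -140]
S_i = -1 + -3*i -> [-1, -4, -7, -10, -13]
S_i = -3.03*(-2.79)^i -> [-3.03, 8.45, -23.59, 65.8, -183.59]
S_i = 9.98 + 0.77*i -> [9.98, 10.75, 11.52, 12.29, 13.06]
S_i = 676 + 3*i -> [676, 679, 682, 685, 688]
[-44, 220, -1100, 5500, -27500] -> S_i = -44*-5^i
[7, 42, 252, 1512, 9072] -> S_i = 7*6^i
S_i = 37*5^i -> [37, 185, 925, 4625, 23125]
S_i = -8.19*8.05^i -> [-8.19, -65.93, -530.73, -4272.4, -34392.79]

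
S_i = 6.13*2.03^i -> [6.13, 12.44, 25.26, 51.28, 104.1]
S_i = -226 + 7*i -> [-226, -219, -212, -205, -198]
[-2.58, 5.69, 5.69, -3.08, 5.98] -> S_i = Random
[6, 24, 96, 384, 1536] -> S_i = 6*4^i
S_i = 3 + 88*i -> [3, 91, 179, 267, 355]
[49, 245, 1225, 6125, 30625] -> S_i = 49*5^i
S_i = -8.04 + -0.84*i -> [-8.04, -8.88, -9.72, -10.56, -11.4]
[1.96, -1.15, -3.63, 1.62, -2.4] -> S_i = Random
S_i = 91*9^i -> [91, 819, 7371, 66339, 597051]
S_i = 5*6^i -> [5, 30, 180, 1080, 6480]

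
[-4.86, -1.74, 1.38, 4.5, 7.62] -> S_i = -4.86 + 3.12*i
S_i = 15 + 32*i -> [15, 47, 79, 111, 143]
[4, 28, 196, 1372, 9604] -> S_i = 4*7^i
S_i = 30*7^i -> [30, 210, 1470, 10290, 72030]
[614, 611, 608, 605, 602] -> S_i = 614 + -3*i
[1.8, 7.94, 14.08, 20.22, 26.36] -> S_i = 1.80 + 6.14*i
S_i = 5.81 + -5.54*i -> [5.81, 0.27, -5.27, -10.81, -16.35]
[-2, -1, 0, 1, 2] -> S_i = -2 + 1*i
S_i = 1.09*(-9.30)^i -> [1.09, -10.14, 94.27, -876.75, 8153.77]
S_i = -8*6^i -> [-8, -48, -288, -1728, -10368]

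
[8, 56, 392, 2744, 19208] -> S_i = 8*7^i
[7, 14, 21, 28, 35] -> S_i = 7 + 7*i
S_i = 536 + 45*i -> [536, 581, 626, 671, 716]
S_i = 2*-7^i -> [2, -14, 98, -686, 4802]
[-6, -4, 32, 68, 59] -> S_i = Random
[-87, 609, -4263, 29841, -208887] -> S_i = -87*-7^i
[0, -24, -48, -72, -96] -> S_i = 0 + -24*i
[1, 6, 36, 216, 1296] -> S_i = 1*6^i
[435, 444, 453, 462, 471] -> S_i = 435 + 9*i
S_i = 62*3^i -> [62, 186, 558, 1674, 5022]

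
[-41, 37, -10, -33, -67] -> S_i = Random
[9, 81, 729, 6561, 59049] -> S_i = 9*9^i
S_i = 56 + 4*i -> [56, 60, 64, 68, 72]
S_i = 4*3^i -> [4, 12, 36, 108, 324]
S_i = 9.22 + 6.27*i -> [9.22, 15.49, 21.76, 28.03, 34.3]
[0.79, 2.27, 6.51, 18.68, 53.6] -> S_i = 0.79*2.87^i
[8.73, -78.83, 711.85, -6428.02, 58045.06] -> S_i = 8.73*(-9.03)^i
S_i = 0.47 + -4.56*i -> [0.47, -4.09, -8.65, -13.21, -17.77]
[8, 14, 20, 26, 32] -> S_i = 8 + 6*i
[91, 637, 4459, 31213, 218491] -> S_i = 91*7^i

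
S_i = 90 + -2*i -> [90, 88, 86, 84, 82]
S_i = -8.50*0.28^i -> [-8.5, -2.38, -0.67, -0.19, -0.05]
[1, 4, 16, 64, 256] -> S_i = 1*4^i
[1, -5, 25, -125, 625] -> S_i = 1*-5^i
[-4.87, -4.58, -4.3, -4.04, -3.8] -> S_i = -4.87*0.94^i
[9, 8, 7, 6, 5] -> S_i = 9 + -1*i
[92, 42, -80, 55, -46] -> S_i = Random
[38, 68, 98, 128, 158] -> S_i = 38 + 30*i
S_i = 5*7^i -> [5, 35, 245, 1715, 12005]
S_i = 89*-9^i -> [89, -801, 7209, -64881, 583929]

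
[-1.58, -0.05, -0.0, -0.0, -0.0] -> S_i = -1.58*0.03^i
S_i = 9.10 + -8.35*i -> [9.1, 0.75, -7.6, -15.95, -24.3]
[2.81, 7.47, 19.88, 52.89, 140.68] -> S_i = 2.81*2.66^i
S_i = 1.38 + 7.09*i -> [1.38, 8.47, 15.56, 22.65, 29.74]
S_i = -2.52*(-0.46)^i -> [-2.52, 1.16, -0.53, 0.25, -0.11]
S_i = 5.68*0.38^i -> [5.68, 2.16, 0.82, 0.31, 0.12]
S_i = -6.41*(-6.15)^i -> [-6.41, 39.42, -242.44, 1491.02, -9169.77]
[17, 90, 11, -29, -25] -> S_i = Random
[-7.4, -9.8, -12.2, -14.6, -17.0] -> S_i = -7.40 + -2.40*i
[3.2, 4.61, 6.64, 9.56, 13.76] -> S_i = 3.20*1.44^i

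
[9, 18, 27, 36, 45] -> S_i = 9 + 9*i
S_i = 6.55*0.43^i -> [6.55, 2.82, 1.21, 0.52, 0.22]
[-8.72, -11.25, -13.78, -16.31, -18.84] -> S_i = -8.72 + -2.53*i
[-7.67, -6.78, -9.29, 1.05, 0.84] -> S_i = Random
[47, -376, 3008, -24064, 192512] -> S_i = 47*-8^i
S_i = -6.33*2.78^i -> [-6.33, -17.6, -48.92, -136.0, -378.08]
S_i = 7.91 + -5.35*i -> [7.91, 2.56, -2.79, -8.14, -13.49]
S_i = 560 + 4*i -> [560, 564, 568, 572, 576]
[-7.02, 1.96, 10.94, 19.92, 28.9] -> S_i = -7.02 + 8.98*i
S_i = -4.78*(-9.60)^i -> [-4.78, 45.89, -440.52, 4229.04, -40598.77]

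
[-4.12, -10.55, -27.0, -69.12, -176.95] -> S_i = -4.12*2.56^i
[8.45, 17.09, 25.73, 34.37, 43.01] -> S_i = 8.45 + 8.64*i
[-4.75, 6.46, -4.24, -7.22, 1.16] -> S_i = Random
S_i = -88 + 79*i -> [-88, -9, 70, 149, 228]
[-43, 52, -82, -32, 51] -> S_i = Random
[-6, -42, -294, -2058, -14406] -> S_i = -6*7^i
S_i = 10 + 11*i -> [10, 21, 32, 43, 54]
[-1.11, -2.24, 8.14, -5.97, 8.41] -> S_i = Random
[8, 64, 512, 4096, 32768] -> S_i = 8*8^i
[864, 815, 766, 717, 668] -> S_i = 864 + -49*i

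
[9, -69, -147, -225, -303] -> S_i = 9 + -78*i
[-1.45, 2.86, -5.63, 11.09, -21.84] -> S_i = -1.45*(-1.97)^i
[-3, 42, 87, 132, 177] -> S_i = -3 + 45*i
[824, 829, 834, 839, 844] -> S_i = 824 + 5*i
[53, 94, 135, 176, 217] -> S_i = 53 + 41*i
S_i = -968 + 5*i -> [-968, -963, -958, -953, -948]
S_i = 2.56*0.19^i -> [2.56, 0.49, 0.09, 0.02, 0.0]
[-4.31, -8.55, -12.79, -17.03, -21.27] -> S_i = -4.31 + -4.24*i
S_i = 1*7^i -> [1, 7, 49, 343, 2401]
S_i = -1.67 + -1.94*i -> [-1.67, -3.61, -5.55, -7.49, -9.43]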